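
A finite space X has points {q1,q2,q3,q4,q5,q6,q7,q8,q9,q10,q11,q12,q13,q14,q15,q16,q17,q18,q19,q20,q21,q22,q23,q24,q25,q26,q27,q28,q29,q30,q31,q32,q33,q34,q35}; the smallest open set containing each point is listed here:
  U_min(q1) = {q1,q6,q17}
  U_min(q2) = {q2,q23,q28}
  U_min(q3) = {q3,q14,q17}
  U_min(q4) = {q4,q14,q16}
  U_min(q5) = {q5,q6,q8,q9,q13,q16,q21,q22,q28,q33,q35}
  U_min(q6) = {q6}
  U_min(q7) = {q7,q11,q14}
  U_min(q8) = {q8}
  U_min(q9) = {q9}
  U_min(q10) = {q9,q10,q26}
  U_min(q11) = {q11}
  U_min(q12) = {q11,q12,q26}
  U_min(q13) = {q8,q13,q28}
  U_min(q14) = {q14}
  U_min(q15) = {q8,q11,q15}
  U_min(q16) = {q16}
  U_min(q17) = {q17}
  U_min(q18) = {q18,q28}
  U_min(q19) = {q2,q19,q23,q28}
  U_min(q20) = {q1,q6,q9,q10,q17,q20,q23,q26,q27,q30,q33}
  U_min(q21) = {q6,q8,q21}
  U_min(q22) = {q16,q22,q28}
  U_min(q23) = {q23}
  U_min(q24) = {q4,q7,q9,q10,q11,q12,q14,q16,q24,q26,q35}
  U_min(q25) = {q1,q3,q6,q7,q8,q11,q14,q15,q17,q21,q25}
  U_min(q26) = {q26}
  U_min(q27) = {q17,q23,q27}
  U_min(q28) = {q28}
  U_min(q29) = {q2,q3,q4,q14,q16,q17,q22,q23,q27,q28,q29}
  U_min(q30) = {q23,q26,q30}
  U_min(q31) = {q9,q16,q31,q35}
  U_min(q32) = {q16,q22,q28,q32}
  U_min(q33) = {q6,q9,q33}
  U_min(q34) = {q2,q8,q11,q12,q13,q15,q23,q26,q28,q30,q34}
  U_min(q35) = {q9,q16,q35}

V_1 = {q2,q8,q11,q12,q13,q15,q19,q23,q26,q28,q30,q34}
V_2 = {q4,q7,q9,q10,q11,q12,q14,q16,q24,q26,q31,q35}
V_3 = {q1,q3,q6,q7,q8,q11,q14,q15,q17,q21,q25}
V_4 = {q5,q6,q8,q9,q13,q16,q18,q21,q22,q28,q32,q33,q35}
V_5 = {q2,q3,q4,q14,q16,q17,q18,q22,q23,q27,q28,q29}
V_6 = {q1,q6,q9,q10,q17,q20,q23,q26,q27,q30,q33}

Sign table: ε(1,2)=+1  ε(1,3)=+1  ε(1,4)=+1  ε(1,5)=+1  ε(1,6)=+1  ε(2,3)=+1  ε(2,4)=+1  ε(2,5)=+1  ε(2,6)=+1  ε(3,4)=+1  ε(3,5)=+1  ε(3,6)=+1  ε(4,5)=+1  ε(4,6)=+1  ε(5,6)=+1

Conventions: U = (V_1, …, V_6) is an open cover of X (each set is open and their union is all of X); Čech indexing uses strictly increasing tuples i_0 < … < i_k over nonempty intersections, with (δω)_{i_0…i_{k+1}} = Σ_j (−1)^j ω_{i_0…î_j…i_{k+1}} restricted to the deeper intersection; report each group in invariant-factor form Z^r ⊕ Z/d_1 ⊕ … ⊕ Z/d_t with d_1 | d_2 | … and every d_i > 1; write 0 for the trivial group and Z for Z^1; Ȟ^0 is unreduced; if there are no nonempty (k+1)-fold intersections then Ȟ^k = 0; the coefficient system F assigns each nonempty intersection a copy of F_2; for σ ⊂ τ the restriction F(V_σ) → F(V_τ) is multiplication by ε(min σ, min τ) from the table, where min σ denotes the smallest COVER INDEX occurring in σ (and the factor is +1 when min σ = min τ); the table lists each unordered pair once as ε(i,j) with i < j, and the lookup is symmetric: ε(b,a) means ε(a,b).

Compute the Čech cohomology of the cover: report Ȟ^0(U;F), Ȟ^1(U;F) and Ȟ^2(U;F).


Ȟ^0(U;F) ≅ Z/2,  Ȟ^1(U;F) ≅ Z/2,  Ȟ^2(U;F) ≅ Z/2

cover nerve:
  V12={q11,q12,q26} V13={q8,q11,q15} V14={q8,q13,q28} V15={q2,q23,q28} V16={q23,q26,q30} V23={q7,q11,q14} V24={q9,q16,q35} V25={q4,q14,q16} V26={q9,q10,q26} V34={q6,q8,q21} V35={q3,q14,q17} V36={q1,q6,q17} V45={q16,q18,q22,q28} V46={q6,q9,q33} V56={q17,q23,q27}
  V123={q11} V126={q26} V134={q8} V145={q28} V156={q23} V235={q14} V245={q16} V246={q9} V346={q6} V356={q17}
C dims 6,15,10; δ0: rk_F2 5; δ1: rk_F2 9
Ȟ^0: (6−5)−0=1 ⇒ Z/2
Ȟ^1: (15−9)−5=1 ⇒ Z/2
Ȟ^2: (10−0)−9=1 ⇒ Z/2


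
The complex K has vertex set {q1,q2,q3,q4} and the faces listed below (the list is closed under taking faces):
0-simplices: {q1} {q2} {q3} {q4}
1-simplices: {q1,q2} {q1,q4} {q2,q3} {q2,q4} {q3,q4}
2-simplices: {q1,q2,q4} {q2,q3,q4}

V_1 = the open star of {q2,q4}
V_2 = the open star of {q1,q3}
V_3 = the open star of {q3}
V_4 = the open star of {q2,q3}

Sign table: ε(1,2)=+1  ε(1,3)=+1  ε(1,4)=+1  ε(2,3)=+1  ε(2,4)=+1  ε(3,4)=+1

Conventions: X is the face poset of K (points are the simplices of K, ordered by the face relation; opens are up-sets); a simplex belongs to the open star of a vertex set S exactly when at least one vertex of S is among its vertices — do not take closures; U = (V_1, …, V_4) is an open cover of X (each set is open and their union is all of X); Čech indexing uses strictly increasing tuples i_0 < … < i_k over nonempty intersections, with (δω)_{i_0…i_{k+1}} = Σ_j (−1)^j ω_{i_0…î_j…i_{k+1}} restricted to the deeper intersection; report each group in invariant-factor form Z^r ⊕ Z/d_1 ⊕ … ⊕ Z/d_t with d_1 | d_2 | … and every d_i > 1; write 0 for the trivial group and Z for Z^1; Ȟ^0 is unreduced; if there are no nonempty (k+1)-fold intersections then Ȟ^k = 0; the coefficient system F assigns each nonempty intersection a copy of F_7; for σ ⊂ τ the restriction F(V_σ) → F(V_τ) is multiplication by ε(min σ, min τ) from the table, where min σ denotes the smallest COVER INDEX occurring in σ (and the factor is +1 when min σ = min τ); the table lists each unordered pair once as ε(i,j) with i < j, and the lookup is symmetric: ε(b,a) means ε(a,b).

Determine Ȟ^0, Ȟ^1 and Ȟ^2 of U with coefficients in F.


nerve of the cover:
  V1={{q2},{q4},{q1,q2},{q1,q4},{q2,q3},{q2,q4},{q3,q4},{q1,q2,q4},{q2,q3,q4}} V2={{q1},{q3},{q1,q2},{q1,q4},{q2,q3},{q3,q4},{q1,q2,q4},{q2,q3,q4}} V3={{q3},{q2,q3},{q3,q4},{q2,q3,q4}} V4={{q2},{q3},{q1,q2},{q2,q3},{q2,q4},{q3,q4},{q1,q2,q4},{q2,q3,q4}}
  V12={{q1,q2},{q1,q4},{q2,q3},{q3,q4},{q1,q2,q4},{q2,q3,q4}} V13={{q2,q3},{q3,q4},{q2,q3,q4}} V14={{q2},{q1,q2},{q2,q3},{q2,q4},{q3,q4},{q1,q2,q4},{q2,q3,q4}} V23={{q3},{q2,q3},{q3,q4},{q2,q3,q4}} V24={{q3},{q1,q2},{q2,q3},{q3,q4},{q1,q2,q4},{q2,q3,q4}} V34={{q3},{q2,q3},{q3,q4},{q2,q3,q4}}
  V123={{q2,q3},{q3,q4},{q2,q3,q4}} V124={{q1,q2},{q2,q3},{q3,q4},{q1,q2,q4},{q2,q3,q4}} V134={{q2,q3},{q3,q4},{q2,q3,q4}} V234={{q3},{q2,q3},{q3,q4},{q2,q3,q4}}
  V1234={{q2,q3},{q3,q4},{q2,q3,q4}}
C dims 4,6,4,1; δ0: rk_F7 3; δ1: rk_F7 3; δ2: rk_F7 1
Ȟ^0 = (4 − 3) − 0 = 1, so Ȟ^0 ≅ Z/7
Ȟ^1 = (6 − 3) − 3 = 0, so Ȟ^1 ≅ 0
Ȟ^2 = (4 − 1) − 3 = 0, so Ȟ^2 ≅ 0

Ȟ^0 = Z/7,  Ȟ^1 = 0,  Ȟ^2 = 0


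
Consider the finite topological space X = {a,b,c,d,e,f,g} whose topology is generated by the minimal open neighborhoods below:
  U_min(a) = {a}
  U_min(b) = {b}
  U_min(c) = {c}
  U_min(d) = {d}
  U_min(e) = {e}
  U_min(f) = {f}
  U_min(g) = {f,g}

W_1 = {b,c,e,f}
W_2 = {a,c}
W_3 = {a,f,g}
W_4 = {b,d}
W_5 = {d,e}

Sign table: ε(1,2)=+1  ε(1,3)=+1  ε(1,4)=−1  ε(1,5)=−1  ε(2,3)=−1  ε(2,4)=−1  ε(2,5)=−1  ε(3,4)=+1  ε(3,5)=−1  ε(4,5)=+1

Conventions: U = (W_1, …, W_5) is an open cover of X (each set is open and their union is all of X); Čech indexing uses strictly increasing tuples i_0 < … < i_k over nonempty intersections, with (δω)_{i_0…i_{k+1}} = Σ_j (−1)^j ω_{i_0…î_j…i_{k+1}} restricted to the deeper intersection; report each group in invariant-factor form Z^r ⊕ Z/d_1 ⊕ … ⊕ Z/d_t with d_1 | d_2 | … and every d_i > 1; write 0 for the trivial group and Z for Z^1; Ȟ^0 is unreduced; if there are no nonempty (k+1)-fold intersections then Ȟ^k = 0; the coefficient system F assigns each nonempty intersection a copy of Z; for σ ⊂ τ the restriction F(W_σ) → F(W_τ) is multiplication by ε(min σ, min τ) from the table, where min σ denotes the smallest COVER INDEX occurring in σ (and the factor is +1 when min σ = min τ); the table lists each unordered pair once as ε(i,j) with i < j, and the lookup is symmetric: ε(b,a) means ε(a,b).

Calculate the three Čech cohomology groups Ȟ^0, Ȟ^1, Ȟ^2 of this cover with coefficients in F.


nerve simplices:
  W12={c} W13={f} W14={b} W15={e} W23={a} W45={d}
C dims 5,6; δ0: rk 5, SNF 1^4·2
degree 0: 5−5−0 = 0 → Ȟ^0 ≅ 0
degree 1: 6−0−5 = 1 plus torsion [2] → Ȟ^1 ≅ Z ⊕ Z/2
degree 2: 0−0−0 = 0 → Ȟ^2 ≅ 0

Ȟ^0 = 0, Ȟ^1 = Z ⊕ Z/2, Ȟ^2 = 0


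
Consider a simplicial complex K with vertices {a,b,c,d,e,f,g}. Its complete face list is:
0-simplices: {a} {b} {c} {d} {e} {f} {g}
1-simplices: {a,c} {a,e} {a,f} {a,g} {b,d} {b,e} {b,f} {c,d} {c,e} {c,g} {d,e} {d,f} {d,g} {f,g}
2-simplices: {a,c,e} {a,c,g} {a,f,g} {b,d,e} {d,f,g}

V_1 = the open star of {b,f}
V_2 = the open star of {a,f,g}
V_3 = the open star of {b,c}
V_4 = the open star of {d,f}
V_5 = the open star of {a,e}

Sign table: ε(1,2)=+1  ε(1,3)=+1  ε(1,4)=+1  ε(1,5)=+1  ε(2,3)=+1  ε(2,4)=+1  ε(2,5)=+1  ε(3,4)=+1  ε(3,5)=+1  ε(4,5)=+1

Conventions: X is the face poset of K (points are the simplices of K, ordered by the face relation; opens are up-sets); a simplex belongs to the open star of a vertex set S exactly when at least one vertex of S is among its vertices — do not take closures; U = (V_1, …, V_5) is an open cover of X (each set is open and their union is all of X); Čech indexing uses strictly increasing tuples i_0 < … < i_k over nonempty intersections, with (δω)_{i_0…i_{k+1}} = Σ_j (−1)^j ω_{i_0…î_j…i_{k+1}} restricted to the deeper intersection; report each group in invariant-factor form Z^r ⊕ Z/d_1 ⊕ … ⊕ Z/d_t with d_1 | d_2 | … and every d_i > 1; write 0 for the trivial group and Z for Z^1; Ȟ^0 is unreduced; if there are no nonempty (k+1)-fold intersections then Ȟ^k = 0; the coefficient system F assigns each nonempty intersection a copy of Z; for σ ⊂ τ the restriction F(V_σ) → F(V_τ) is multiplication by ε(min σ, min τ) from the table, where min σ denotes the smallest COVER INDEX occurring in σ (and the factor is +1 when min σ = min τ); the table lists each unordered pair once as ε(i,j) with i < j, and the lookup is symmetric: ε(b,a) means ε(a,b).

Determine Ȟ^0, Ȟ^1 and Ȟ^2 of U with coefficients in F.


Ȟ^0 ≅ Z, Ȟ^1 ≅ 0, Ȟ^2 ≅ Z

intersection data:
  V1={{b},{f},{a,f},{b,d},{b,e},{b,f},{d,f},{f,g},{a,f,g},{b,d,e},{d,f,g}} V2={{a},{f},{g},{a,c},{a,e},{a,f},{a,g},{b,f},{c,g},{d,f},{d,g},{f,g},{a,c,e},{a,c,g},{a,f,g},{d,f,g}} V3={{b},{c},{a,c},{b,d},{b,e},{b,f},{c,d},{c,e},{c,g},{a,c,e},{a,c,g},{b,d,e}} V4={{d},{f},{a,f},{b,d},{b,f},{c,d},{d,e},{d,f},{d,g},{f,g},{a,f,g},{b,d,e},{d,f,g}} V5={{a},{e},{a,c},{a,e},{a,f},{a,g},{b,e},{c,e},{d,e},{a,c,e},{a,c,g},{a,f,g},{b,d,e}}
  V12={{f},{a,f},{b,f},{d,f},{f,g},{a,f,g},{d,f,g}} V13={{b},{b,d},{b,e},{b,f},{b,d,e}} V14={{f},{a,f},{b,d},{b,f},{d,f},{f,g},{a,f,g},{b,d,e},{d,f,g}} V15={{a,f},{b,e},{a,f,g},{b,d,e}} V23={{a,c},{b,f},{c,g},{a,c,e},{a,c,g}} V24={{f},{a,f},{b,f},{d,f},{d,g},{f,g},{a,f,g},{d,f,g}} V25={{a},{a,c},{a,e},{a,f},{a,g},{a,c,e},{a,c,g},{a,f,g}} V34={{b,d},{b,f},{c,d},{b,d,e}} V35={{a,c},{b,e},{c,e},{a,c,e},{a,c,g},{b,d,e}} V45={{a,f},{d,e},{a,f,g},{b,d,e}}
  V123={{b,f}} V124={{f},{a,f},{b,f},{d,f},{f,g},{a,f,g},{d,f,g}} V125={{a,f},{a,f,g}} V134={{b,d},{b,f},{b,d,e}} V135={{b,e},{b,d,e}} V145={{a,f},{a,f,g},{b,d,e}} V234={{b,f}} V235={{a,c},{a,c,e},{a,c,g}} V245={{a,f},{a,f,g}} V345={{b,d,e}}
  V1234={{b,f}} V1245={{a,f},{a,f,g}} V1345={{b,d,e}}
C dims 5,10,10,3; δ0: rk 4, SNF 1^4; δ1: rk 6, SNF 1^6; δ2: rk 3, SNF 1^3
Ȟ^0 = (5 − 4) − 0 = 1, so Ȟ^0 ≅ Z
Ȟ^1 = (10 − 6) − 4 = 0, so Ȟ^1 ≅ 0
Ȟ^2 = (10 − 3) − 6 = 1, so Ȟ^2 ≅ Z


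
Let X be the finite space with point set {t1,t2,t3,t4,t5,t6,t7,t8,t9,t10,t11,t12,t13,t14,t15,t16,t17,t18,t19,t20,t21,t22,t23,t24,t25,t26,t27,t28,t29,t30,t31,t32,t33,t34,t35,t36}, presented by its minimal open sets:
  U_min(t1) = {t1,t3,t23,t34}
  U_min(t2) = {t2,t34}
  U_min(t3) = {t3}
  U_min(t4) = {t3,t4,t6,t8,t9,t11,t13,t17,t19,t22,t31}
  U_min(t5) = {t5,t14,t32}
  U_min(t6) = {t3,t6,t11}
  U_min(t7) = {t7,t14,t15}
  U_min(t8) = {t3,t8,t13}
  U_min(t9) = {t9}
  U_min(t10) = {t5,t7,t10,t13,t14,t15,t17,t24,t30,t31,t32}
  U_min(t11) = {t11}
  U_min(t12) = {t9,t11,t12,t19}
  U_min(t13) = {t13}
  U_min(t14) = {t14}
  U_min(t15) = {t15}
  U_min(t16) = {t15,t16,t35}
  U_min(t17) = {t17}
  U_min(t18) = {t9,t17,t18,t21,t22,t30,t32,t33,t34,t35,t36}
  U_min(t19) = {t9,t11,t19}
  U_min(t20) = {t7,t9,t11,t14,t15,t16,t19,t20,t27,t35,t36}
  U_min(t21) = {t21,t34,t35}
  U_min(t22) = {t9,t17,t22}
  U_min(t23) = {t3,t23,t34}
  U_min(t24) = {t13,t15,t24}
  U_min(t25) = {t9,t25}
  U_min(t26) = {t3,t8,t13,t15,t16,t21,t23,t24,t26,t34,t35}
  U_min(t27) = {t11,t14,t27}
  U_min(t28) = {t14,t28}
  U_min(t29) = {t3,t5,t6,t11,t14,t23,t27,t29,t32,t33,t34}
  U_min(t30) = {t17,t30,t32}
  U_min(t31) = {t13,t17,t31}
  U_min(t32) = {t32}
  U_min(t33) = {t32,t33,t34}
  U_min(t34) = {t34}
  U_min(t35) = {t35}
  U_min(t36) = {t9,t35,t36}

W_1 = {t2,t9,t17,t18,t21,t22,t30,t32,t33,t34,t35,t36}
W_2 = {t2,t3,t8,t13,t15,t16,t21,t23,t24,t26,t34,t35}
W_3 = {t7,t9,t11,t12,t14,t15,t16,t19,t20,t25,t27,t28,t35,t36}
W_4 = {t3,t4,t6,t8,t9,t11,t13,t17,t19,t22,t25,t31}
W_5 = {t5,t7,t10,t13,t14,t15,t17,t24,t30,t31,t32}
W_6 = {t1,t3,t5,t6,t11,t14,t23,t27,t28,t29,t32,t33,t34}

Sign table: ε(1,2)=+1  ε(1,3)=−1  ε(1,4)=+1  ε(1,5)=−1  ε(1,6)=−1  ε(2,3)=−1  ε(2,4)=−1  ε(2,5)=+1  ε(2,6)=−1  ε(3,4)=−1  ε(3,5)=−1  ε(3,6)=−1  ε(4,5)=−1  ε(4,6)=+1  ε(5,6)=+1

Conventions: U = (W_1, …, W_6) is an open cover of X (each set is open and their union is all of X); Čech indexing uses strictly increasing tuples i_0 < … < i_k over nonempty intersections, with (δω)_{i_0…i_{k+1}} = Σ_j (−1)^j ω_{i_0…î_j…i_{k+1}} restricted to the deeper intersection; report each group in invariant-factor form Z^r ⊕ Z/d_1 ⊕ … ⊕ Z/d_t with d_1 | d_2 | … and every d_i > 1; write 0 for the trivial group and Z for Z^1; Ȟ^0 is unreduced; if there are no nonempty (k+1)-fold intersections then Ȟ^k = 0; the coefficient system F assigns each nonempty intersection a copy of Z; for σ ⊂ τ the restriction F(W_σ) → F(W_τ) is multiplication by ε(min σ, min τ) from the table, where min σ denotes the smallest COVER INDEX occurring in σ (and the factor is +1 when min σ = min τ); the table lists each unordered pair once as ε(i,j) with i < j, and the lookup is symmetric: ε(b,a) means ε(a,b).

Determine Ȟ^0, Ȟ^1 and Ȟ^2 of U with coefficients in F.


nerve of the cover:
  W12={t2,t21,t34,t35} W13={t9,t35,t36} W14={t9,t17,t22} W15={t17,t30,t32} W16={t32,t33,t34} W23={t15,t16,t35} W24={t3,t8,t13} W25={t13,t15,t24} W26={t3,t23,t34} W34={t9,t11,t19,t25} W35={t7,t14,t15} W36={t11,t14,t27,t28} W45={t13,t17,t31} W46={t3,t6,t11} W56={t5,t14,t32}
  W123={t35} W126={t34} W134={t9} W145={t17} W156={t32} W235={t15} W245={t13} W246={t3} W346={t11} W356={t14}
C dims 6,15,10; δ0: rk 6, SNF 1^5·2; δ1: rk 9, SNF 1^9
Ȟ^0 = (6 − 6) − 0 = 0, so Ȟ^0 ≅ 0
Ȟ^1 = (15 − 9) − 6 = 0 plus torsion [2], so Ȟ^1 ≅ Z/2
Ȟ^2 = (10 − 0) − 9 = 1, so Ȟ^2 ≅ Z

Ȟ^0 ≅ 0, Ȟ^1 ≅ Z/2, Ȟ^2 ≅ Z


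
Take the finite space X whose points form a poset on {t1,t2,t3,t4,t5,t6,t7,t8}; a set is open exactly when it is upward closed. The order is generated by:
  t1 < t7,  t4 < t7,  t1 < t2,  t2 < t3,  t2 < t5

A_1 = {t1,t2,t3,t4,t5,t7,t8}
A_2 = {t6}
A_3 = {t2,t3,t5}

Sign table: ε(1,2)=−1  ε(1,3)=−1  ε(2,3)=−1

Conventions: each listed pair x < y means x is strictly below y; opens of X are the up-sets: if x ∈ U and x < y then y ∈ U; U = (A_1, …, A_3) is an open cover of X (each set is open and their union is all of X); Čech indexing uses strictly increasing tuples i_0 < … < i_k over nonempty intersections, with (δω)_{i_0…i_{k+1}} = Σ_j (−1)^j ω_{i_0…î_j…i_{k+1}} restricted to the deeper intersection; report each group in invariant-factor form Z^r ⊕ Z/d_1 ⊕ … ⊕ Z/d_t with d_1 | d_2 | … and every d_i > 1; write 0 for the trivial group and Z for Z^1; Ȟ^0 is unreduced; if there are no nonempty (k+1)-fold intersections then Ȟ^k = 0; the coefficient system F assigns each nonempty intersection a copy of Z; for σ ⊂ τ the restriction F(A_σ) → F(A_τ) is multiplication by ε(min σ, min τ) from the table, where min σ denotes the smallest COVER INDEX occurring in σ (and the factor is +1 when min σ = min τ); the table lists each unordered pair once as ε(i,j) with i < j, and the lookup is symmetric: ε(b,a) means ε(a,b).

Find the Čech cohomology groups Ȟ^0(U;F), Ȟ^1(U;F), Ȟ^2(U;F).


cover nerve:
  A13={t2,t3,t5}
C dims 3,1; δ0: rk 1, SNF 1^1
Ȟ^0: (3−1)−0=2 ⇒ Z^2
Ȟ^1: (1−0)−1=0 ⇒ 0
Ȟ^2: (0−0)−0=0 ⇒ 0

Ȟ^0 = Z^2, Ȟ^1 = 0, Ȟ^2 = 0


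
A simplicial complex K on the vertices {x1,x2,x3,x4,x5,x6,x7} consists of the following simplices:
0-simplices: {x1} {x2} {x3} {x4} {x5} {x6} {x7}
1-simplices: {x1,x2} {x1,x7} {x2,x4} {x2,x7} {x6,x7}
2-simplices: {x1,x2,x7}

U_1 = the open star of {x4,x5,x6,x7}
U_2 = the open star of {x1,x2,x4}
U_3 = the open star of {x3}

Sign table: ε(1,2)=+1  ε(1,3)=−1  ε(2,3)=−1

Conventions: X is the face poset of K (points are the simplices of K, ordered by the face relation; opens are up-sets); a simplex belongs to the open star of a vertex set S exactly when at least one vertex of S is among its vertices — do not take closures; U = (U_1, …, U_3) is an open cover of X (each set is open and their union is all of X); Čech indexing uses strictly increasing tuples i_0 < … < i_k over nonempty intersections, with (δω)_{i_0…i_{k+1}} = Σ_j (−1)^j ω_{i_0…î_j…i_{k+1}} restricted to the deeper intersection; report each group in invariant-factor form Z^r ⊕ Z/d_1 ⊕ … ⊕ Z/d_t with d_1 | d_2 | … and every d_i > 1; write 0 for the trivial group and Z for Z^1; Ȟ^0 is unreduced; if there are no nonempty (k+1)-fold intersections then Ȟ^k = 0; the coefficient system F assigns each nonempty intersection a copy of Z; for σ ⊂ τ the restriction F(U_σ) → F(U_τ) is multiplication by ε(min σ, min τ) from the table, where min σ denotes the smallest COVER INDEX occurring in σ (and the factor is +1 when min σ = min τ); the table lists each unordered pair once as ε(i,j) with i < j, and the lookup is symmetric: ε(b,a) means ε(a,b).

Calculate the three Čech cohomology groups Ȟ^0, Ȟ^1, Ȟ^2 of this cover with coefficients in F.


cover nerve:
  U1={{x4},{x5},{x6},{x7},{x1,x7},{x2,x4},{x2,x7},{x6,x7},{x1,x2,x7}} U2={{x1},{x2},{x4},{x1,x2},{x1,x7},{x2,x4},{x2,x7},{x1,x2,x7}} U3={{x3}}
  U12={{x4},{x1,x7},{x2,x4},{x2,x7},{x1,x2,x7}}
C dims 3,1; δ0: rk 1, SNF 1^1
Ȟ^0: (3−1)−0=2 ⇒ Z^2
Ȟ^1: (1−0)−1=0 ⇒ 0
Ȟ^2: (0−0)−0=0 ⇒ 0

Ȟ^0 ≅ Z^2,  Ȟ^1 ≅ 0,  Ȟ^2 ≅ 0


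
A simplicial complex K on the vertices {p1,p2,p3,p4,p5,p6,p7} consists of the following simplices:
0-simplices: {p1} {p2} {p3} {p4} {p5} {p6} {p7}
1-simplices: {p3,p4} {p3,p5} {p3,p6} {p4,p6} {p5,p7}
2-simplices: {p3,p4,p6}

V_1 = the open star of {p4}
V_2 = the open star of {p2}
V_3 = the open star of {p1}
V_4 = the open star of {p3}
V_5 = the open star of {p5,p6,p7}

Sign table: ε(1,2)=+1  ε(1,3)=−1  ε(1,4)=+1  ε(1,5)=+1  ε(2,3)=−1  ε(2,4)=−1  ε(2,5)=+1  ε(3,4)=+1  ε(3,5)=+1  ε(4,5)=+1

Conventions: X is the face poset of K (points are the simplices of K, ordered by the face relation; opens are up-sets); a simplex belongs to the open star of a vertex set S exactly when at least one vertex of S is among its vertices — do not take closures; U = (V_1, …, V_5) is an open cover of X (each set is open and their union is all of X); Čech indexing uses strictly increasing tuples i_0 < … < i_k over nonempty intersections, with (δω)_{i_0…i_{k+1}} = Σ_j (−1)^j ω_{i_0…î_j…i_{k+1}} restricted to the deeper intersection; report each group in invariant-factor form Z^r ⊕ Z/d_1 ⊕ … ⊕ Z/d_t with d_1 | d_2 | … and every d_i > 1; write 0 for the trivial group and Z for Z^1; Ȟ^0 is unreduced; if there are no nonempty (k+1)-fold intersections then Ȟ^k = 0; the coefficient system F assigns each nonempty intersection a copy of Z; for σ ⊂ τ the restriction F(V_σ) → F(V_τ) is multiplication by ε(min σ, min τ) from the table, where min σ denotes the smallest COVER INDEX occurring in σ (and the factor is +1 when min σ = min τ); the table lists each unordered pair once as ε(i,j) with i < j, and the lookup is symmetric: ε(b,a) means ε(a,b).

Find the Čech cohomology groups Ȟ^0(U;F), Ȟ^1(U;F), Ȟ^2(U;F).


Ȟ^0 = Z^3,  Ȟ^1 = 0,  Ȟ^2 = 0

cover nerve:
  V1={{p4},{p3,p4},{p4,p6},{p3,p4,p6}} V2={{p2}} V3={{p1}} V4={{p3},{p3,p4},{p3,p5},{p3,p6},{p3,p4,p6}} V5={{p5},{p6},{p7},{p3,p5},{p3,p6},{p4,p6},{p5,p7},{p3,p4,p6}}
  V14={{p3,p4},{p3,p4,p6}} V15={{p4,p6},{p3,p4,p6}} V45={{p3,p5},{p3,p6},{p3,p4,p6}}
  V145={{p3,p4,p6}}
C dims 5,3,1; δ0: rk 2, SNF 1^2; δ1: rk 1, SNF 1^1
Ȟ^0: (5−2)−0=3 ⇒ Z^3
Ȟ^1: (3−1)−2=0 ⇒ 0
Ȟ^2: (1−0)−1=0 ⇒ 0


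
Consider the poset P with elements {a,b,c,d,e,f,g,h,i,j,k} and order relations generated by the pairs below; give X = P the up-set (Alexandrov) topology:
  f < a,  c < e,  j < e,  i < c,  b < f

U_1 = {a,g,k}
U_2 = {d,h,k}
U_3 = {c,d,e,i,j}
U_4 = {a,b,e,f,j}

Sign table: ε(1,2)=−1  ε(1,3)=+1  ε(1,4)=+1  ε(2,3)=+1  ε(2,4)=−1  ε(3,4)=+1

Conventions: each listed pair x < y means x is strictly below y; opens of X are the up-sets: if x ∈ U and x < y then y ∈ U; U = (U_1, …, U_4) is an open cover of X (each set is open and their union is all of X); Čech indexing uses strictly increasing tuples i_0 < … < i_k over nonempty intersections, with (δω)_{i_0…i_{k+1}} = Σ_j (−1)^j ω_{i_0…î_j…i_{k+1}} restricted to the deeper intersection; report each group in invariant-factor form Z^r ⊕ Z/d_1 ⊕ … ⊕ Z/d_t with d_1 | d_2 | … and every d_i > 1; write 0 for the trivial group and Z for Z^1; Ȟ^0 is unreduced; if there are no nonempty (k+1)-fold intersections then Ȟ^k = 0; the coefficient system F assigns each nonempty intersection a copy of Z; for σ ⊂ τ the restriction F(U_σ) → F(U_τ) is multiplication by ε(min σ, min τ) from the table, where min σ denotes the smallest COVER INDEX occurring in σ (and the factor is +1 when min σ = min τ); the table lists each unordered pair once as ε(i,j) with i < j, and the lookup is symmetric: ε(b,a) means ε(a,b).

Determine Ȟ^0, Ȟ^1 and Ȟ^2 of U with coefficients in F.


Ȟ^0 ≅ 0; Ȟ^1 ≅ Z/2; Ȟ^2 ≅ 0

nerve of the cover:
  U12={k} U14={a} U23={d} U34={e,j}
C dims 4,4; δ0: rk 4, SNF 1^3·2
Ȟ^0 = (4 − 4) − 0 = 0, so Ȟ^0 ≅ 0
Ȟ^1 = (4 − 0) − 4 = 0 plus torsion [2], so Ȟ^1 ≅ Z/2
Ȟ^2 = (0 − 0) − 0 = 0, so Ȟ^2 ≅ 0


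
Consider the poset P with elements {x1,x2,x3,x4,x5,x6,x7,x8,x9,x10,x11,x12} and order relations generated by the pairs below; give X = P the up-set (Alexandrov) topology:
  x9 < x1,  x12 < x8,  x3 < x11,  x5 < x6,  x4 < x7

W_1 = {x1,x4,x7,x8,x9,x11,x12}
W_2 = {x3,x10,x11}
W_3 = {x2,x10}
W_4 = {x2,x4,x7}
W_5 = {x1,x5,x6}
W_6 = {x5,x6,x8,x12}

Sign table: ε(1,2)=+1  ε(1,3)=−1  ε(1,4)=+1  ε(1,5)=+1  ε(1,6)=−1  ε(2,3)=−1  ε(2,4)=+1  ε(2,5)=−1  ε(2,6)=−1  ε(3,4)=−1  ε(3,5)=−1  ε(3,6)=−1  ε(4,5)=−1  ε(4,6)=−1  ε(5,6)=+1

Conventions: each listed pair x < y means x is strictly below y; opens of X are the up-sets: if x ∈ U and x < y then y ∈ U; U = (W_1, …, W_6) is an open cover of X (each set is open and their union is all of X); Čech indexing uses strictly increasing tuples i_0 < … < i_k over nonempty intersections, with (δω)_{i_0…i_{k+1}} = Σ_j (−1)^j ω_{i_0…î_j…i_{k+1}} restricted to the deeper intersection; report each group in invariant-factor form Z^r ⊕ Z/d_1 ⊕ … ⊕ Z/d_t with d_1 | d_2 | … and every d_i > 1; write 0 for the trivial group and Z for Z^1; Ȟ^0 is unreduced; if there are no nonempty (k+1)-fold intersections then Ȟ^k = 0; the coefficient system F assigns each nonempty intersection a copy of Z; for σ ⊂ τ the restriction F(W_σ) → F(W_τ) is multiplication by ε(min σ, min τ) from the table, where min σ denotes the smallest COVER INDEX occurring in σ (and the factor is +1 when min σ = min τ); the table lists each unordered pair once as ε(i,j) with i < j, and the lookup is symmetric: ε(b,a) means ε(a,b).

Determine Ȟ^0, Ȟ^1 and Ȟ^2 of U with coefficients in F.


cover nerve:
  W12={x11} W14={x4,x7} W15={x1} W16={x8,x12} W23={x10} W34={x2} W56={x5,x6}
C dims 6,7; δ0: rk 6, SNF 1^5·2
Ȟ^0: (6−6)−0=0 ⇒ 0
Ȟ^1: (7−0)−6=1 plus torsion [2] ⇒ Z ⊕ Z/2
Ȟ^2: (0−0)−0=0 ⇒ 0

Ȟ^0 ≅ 0,  Ȟ^1 ≅ Z ⊕ Z/2,  Ȟ^2 ≅ 0


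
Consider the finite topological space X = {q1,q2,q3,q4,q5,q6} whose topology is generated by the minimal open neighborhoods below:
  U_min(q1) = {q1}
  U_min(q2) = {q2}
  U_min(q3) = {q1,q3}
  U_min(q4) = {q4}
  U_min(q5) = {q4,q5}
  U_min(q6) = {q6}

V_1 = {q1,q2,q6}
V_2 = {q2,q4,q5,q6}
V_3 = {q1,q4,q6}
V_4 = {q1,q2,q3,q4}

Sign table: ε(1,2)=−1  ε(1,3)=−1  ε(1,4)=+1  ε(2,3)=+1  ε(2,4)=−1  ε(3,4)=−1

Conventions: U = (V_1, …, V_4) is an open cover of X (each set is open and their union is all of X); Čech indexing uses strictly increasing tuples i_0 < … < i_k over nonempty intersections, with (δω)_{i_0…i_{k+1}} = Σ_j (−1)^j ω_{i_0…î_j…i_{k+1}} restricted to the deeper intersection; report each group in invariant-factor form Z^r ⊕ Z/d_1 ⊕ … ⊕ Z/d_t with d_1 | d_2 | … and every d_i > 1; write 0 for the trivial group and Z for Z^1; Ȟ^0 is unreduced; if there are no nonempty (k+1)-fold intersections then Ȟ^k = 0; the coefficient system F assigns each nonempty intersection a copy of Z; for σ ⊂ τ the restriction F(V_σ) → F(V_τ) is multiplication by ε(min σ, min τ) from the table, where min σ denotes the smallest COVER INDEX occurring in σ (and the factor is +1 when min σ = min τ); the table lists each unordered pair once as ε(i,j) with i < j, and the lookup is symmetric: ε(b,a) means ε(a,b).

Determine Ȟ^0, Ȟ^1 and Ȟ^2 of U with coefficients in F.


Ȟ^0(U;F) ≅ Z, Ȟ^1(U;F) ≅ 0, Ȟ^2(U;F) ≅ Z

nerve of the cover:
  V12={q2,q6} V13={q1,q6} V14={q1,q2} V23={q4,q6} V24={q2,q4} V34={q1,q4}
  V123={q6} V124={q2} V134={q1} V234={q4}
C dims 4,6,4; δ0: rk 3, SNF 1^3; δ1: rk 3, SNF 1^3
Ȟ^0 = (4 − 3) − 0 = 1, so Ȟ^0 ≅ Z
Ȟ^1 = (6 − 3) − 3 = 0, so Ȟ^1 ≅ 0
Ȟ^2 = (4 − 0) − 3 = 1, so Ȟ^2 ≅ Z


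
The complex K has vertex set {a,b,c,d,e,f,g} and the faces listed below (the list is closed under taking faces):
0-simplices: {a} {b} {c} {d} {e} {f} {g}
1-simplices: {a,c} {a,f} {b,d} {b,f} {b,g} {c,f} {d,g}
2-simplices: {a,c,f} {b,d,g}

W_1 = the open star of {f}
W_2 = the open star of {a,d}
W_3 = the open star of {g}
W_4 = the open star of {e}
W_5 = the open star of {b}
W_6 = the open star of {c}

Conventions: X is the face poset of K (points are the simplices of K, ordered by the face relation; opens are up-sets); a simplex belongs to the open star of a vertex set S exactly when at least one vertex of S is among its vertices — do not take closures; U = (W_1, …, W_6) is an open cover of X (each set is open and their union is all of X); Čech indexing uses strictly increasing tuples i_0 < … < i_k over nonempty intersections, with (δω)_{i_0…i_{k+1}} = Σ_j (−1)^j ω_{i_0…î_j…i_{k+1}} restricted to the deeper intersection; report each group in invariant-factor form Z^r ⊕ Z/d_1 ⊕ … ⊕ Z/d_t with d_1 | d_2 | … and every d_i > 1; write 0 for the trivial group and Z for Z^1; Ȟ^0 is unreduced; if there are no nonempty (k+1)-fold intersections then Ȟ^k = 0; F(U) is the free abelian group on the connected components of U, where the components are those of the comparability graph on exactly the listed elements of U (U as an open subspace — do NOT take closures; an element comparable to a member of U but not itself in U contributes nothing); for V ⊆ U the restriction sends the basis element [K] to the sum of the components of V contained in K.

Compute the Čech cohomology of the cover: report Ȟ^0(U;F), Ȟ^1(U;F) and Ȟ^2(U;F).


nonempty intersections:
  W1={{f},{a,f},{b,f},{c,f},{a,c,f}} W2={{a},{d},{a,c},{a,f},{b,d},{d,g},{a,c,f},{b,d,g}} W3={{g},{b,g},{d,g},{b,d,g}} W4={{e}} W5={{b},{b,d},{b,f},{b,g},{b,d,g}} W6={{c},{a,c},{c,f},{a,c,f}}
  W12={{a,f},{a,c,f}} W15={{b,f}} W16={{c,f},{a,c,f}} W23={{d,g},{b,d,g}} W25={{b,d},{b,d,g}} W26={{a,c},{a,c,f}} W35={{b,g},{b,d,g}}
  W126={{a,c,f}} W235={{b,d,g}}
components per intersection:
  W1: {{f},{a,f},{b,f},{c,f},{a,c,f}}
  W2: {{a},{a,c},{a,f},{a,c,f}} {{d},{b,d},{d,g},{b,d,g}}
  W3: {{g},{b,g},{d,g},{b,d,g}}
  W4: {{e}}
  W5: {{b},{b,d},{b,f},{b,g},{b,d,g}}
  W6: {{c},{a,c},{c,f},{a,c,f}}
  W12: {{a,f},{a,c,f}}
  W15: {{b,f}}
  W16: {{c,f},{a,c,f}}
  W23: {{d,g},{b,d,g}}
  W25: {{b,d},{b,d,g}}
  W26: {{a,c},{a,c,f}}
  W35: {{b,g},{b,d,g}}
  W126: {{a,c,f}}
  W235: {{b,d,g}}
C dims 7,7,2; δ0: rk 5, SNF 1^5; δ1: rk 2, SNF 1^2
Ȟ^0: (7−5)−0=2 ⇒ Z^2
Ȟ^1: (7−2)−5=0 ⇒ 0
Ȟ^2: (2−0)−2=0 ⇒ 0

Ȟ^0(U;F) ≅ Z^2, Ȟ^1(U;F) ≅ 0, Ȟ^2(U;F) ≅ 0


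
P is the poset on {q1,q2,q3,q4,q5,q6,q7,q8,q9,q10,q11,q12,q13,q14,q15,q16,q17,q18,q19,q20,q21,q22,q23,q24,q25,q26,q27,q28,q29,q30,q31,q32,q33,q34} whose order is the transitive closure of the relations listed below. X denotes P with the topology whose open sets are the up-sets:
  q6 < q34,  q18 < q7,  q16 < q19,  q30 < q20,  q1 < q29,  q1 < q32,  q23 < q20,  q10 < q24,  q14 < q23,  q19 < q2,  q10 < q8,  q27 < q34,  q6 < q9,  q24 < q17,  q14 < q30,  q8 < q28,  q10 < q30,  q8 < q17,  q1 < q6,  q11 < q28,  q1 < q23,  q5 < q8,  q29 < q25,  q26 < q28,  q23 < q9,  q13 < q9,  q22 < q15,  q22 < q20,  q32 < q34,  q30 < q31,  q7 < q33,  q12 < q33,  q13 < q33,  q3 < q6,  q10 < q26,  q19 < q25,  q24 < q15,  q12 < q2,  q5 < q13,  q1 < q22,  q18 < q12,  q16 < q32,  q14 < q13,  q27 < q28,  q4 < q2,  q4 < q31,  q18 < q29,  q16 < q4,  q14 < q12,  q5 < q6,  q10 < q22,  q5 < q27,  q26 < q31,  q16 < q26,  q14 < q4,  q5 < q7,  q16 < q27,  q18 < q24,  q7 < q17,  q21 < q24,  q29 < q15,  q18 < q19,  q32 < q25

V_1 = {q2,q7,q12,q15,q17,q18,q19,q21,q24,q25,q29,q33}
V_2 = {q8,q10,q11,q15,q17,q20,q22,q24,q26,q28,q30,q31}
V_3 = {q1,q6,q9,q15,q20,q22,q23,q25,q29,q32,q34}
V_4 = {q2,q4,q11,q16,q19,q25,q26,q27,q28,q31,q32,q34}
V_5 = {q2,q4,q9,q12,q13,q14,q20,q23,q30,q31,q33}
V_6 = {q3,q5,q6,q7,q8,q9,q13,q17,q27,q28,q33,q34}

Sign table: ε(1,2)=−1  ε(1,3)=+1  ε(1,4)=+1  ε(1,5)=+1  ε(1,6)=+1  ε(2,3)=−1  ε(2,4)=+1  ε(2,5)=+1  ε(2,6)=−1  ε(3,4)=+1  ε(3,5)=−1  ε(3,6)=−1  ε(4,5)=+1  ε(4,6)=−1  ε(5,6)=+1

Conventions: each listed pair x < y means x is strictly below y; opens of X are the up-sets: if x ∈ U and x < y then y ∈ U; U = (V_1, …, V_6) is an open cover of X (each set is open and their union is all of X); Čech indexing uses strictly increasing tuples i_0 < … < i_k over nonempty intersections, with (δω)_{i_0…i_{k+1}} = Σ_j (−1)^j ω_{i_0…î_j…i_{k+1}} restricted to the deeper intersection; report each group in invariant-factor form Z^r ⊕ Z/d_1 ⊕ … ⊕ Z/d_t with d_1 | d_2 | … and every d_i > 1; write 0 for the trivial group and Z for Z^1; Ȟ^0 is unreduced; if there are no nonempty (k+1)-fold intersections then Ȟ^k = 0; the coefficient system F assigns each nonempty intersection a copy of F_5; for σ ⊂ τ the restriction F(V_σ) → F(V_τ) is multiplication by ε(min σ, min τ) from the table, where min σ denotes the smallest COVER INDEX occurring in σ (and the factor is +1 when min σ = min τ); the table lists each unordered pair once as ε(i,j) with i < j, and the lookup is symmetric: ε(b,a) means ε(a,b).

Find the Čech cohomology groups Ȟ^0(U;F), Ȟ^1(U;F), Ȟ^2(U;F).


Ȟ^0 ≅ 0, Ȟ^1 ≅ 0, Ȟ^2 ≅ Z/5

intersection data:
  V12={q15,q17,q24} V13={q15,q25,q29} V14={q2,q19,q25} V15={q2,q12,q33} V16={q7,q17,q33} V23={q15,q20,q22} V24={q11,q26,q28,q31} V25={q20,q30,q31} V26={q8,q17,q28} V34={q25,q32,q34} V35={q9,q20,q23} V36={q6,q9,q34} V45={q2,q4,q31} V46={q27,q28,q34} V56={q9,q13,q33}
  V123={q15} V126={q17} V134={q25} V145={q2} V156={q33} V235={q20} V245={q31} V246={q28} V346={q34} V356={q9}
C dims 6,15,10; δ0: rk_F5 6; δ1: rk_F5 9
Ȟ^0 = (6 − 6) − 0 = 0, so Ȟ^0 ≅ 0
Ȟ^1 = (15 − 9) − 6 = 0, so Ȟ^1 ≅ 0
Ȟ^2 = (10 − 0) − 9 = 1, so Ȟ^2 ≅ Z/5


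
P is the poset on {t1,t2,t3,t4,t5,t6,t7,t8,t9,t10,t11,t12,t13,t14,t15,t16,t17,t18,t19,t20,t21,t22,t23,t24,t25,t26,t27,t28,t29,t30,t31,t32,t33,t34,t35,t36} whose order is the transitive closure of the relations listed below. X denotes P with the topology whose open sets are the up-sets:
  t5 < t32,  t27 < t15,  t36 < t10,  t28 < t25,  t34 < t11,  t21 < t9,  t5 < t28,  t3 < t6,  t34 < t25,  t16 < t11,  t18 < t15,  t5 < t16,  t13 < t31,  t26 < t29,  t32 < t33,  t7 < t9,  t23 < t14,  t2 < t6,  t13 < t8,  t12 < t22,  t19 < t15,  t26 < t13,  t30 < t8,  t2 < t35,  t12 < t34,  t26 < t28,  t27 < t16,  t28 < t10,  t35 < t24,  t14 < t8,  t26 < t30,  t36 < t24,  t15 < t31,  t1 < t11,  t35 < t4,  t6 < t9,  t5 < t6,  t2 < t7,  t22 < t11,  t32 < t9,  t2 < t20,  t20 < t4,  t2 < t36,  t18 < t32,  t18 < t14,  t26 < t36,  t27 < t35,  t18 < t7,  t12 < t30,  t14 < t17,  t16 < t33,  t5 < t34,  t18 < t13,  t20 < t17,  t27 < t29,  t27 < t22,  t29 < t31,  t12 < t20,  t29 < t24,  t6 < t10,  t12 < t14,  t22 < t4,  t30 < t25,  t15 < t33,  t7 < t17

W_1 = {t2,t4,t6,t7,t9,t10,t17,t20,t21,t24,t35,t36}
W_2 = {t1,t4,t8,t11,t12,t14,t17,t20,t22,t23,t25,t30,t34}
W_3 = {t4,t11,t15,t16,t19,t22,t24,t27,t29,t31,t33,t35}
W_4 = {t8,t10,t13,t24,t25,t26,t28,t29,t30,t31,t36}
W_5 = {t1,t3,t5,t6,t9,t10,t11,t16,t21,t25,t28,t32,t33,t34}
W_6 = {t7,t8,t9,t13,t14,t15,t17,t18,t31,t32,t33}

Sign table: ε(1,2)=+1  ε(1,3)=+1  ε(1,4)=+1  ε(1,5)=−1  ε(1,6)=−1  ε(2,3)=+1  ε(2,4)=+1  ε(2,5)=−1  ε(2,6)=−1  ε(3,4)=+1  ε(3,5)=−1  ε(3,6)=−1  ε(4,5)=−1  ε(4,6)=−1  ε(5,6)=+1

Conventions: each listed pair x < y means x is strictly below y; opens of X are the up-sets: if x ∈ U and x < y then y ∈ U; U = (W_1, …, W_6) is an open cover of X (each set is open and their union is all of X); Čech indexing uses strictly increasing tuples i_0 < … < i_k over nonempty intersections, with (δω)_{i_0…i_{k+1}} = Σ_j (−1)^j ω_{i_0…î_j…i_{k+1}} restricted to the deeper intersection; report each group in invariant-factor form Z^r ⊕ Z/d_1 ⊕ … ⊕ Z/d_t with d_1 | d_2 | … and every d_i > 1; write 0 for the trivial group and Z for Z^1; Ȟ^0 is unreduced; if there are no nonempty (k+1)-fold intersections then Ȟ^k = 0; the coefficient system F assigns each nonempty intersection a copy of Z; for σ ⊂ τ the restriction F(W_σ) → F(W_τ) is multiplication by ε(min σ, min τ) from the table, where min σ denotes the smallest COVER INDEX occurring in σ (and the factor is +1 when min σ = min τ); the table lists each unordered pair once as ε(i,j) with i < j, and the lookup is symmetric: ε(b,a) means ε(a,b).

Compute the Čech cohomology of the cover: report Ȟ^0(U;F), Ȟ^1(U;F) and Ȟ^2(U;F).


nonempty overlaps:
  W12={t4,t17,t20} W13={t4,t24,t35} W14={t10,t24,t36} W15={t6,t9,t10,t21} W16={t7,t9,t17} W23={t4,t11,t22} W24={t8,t25,t30} W25={t1,t11,t25,t34} W26={t8,t14,t17} W34={t24,t29,t31} W35={t11,t16,t33} W36={t15,t31,t33} W45={t10,t25,t28} W46={t8,t13,t31} W56={t9,t32,t33}
  W123={t4} W126={t17} W134={t24} W145={t10} W156={t9} W235={t11} W245={t25} W246={t8} W346={t31} W356={t33}
C dims 6,15,10; δ0: rk 5, SNF 1^5; δ1: rk 10, SNF 1^9·2
degree 0: 6−5−0 = 1 → Ȟ^0 ≅ Z
degree 1: 15−10−5 = 0 → Ȟ^1 ≅ 0
degree 2: 10−0−10 = 0 plus torsion [2] → Ȟ^2 ≅ Z/2

Ȟ^0 = Z, Ȟ^1 = 0 and Ȟ^2 = Z/2


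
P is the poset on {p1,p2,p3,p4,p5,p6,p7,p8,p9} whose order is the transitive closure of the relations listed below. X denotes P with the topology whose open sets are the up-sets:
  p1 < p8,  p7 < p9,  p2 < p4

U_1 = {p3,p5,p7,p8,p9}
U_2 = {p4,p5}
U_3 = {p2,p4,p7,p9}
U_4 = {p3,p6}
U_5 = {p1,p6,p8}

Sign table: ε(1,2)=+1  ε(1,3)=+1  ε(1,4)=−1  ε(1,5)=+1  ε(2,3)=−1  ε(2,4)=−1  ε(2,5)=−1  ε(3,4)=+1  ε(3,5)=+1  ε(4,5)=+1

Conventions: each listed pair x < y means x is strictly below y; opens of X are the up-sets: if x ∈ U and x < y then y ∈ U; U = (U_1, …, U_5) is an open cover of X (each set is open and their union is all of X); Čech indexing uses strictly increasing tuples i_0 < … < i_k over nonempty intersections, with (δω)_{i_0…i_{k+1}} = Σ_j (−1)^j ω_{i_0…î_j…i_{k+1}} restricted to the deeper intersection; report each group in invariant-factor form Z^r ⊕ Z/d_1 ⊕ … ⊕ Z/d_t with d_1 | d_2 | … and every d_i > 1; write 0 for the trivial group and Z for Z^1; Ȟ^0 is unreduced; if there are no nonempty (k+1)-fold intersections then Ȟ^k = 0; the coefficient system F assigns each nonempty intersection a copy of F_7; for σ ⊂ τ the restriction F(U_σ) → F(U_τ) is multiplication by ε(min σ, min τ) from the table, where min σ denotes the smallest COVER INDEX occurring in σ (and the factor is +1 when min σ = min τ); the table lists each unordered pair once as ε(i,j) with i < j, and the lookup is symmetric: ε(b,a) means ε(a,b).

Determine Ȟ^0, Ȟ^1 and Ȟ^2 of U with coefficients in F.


Ȟ^0 = 0, Ȟ^1 = Z/7, Ȟ^2 = 0

nerve of the cover:
  U12={p5} U13={p7,p9} U14={p3} U15={p8} U23={p4} U45={p6}
C dims 5,6; δ0: rk_F7 5
Ȟ^0 = (5 − 5) − 0 = 0, so Ȟ^0 ≅ 0
Ȟ^1 = (6 − 0) − 5 = 1, so Ȟ^1 ≅ Z/7
Ȟ^2 = (0 − 0) − 0 = 0, so Ȟ^2 ≅ 0


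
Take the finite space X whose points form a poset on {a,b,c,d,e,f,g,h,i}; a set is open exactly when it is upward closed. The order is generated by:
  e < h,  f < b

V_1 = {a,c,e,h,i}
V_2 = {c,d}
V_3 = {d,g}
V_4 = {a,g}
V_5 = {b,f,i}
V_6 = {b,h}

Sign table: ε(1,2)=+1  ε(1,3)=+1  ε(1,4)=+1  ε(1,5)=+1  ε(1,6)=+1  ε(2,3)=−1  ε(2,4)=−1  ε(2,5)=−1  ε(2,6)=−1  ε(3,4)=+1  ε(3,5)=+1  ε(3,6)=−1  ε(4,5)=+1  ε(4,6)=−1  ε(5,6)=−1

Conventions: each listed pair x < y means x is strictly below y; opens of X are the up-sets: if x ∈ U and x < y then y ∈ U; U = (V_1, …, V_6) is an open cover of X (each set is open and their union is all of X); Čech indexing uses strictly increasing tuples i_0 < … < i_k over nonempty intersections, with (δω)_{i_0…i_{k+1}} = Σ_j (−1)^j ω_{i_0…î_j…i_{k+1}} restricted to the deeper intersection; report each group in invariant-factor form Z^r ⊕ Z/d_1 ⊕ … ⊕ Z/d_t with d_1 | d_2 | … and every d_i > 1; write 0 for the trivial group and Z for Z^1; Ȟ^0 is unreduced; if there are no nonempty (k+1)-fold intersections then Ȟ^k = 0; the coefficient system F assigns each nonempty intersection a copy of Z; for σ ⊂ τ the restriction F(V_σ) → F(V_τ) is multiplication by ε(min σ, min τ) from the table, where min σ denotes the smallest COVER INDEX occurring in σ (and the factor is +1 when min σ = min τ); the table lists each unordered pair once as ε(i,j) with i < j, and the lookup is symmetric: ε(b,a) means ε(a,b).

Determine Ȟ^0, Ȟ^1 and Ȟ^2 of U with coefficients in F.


Ȟ^0 = 0, Ȟ^1 = Z ⊕ Z/2 and Ȟ^2 = 0

nerve simplices:
  V12={c} V14={a} V15={i} V16={h} V23={d} V34={g} V56={b}
C dims 6,7; δ0: rk 6, SNF 1^5·2
degree 0: 6−6−0 = 0 → Ȟ^0 ≅ 0
degree 1: 7−0−6 = 1 plus torsion [2] → Ȟ^1 ≅ Z ⊕ Z/2
degree 2: 0−0−0 = 0 → Ȟ^2 ≅ 0


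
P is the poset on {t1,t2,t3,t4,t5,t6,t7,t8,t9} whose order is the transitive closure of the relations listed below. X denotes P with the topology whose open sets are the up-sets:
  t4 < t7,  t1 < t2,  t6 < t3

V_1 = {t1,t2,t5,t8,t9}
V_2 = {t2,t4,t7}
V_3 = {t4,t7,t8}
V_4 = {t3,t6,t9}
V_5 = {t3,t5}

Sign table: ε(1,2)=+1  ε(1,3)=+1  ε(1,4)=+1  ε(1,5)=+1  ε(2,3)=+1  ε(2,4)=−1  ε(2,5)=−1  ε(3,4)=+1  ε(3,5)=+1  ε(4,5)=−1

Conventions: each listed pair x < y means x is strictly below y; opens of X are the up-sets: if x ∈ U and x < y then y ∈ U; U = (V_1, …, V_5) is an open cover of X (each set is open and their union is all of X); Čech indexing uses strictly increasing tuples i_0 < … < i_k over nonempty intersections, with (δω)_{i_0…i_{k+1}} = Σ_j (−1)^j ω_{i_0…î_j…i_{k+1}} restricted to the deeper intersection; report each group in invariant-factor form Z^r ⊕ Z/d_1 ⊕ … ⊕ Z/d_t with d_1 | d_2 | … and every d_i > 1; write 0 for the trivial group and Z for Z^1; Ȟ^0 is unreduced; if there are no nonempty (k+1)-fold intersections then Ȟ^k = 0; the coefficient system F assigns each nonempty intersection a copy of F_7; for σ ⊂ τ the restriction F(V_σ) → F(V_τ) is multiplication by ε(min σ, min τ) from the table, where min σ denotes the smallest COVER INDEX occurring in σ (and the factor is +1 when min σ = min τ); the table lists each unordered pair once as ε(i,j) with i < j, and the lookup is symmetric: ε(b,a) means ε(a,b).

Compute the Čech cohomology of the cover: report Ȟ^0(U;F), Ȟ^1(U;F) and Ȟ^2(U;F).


nerve simplices:
  V12={t2} V13={t8} V14={t9} V15={t5} V23={t4,t7} V45={t3}
C dims 5,6; δ0: rk_F7 5
degree 0: 5−5−0 = 0 → Ȟ^0 ≅ 0
degree 1: 6−0−5 = 1 → Ȟ^1 ≅ Z/7
degree 2: 0−0−0 = 0 → Ȟ^2 ≅ 0

Ȟ^0 ≅ 0; Ȟ^1 ≅ Z/7; Ȟ^2 ≅ 0
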